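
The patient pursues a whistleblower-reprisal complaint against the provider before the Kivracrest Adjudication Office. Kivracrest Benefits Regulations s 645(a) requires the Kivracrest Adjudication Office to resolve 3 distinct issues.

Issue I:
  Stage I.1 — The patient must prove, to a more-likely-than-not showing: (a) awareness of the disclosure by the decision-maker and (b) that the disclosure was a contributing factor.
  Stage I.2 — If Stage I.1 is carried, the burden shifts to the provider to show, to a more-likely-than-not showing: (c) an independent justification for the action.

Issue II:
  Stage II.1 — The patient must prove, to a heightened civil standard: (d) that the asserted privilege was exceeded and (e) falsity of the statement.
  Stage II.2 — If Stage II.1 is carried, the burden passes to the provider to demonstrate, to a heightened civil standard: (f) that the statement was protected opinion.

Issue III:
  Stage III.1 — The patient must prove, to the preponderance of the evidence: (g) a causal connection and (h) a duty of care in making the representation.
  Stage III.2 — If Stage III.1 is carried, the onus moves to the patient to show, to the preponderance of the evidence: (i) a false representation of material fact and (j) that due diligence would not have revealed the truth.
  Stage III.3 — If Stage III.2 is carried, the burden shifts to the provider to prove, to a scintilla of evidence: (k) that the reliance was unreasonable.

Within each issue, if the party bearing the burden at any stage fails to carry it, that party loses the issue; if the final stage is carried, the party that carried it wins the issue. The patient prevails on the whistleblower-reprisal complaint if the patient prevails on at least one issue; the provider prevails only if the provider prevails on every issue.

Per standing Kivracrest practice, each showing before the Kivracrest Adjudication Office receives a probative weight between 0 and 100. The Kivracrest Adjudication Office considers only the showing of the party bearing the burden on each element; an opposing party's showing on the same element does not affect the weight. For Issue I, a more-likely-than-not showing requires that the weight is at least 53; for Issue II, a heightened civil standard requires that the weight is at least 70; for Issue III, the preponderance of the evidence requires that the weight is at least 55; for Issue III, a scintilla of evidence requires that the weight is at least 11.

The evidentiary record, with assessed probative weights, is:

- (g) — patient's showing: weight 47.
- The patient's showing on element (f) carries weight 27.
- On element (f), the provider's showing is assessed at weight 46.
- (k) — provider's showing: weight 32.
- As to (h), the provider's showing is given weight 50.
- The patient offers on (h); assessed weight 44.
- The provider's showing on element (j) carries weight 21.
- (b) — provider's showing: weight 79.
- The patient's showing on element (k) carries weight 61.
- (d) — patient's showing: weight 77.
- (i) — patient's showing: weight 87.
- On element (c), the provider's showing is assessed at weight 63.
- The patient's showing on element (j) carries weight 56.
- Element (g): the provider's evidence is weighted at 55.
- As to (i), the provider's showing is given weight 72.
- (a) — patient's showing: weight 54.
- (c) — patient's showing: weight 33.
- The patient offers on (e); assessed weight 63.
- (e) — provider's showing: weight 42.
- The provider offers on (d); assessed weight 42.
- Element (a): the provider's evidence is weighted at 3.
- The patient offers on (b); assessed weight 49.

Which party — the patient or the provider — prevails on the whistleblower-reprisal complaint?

provider

— Issue I —
Stage I.1 (patient, a more-likely-than-not showing, weight is at least 53): (a) 54 (provider's 3 disregarded) ≥ 53 — meets; (b) 49 (provider's 79 disregarded) < 53 — fails.
  Stage I.1 not carried; the patient fails its burden.
The provider prevails on this issue.
— Issue II —
Stage II.1 — burden on patient; standard: a heightened civil standard (weight is at least 70).
    (d): 77 (provider's 42 disregarded) ≥ 70 [met]
    (e): 63 (provider's 42 disregarded) < 70 [not met]
  Not every element is met, so the patient fails to carry Stage II.1.
So the provider prevails on this issue.
— Issue III —
At Stage III.1 the patient must meet the preponderance of the evidence (weight is at least 55): on (g) the weight is 47 (the provider's 55 is given no effect), < 55, so (g) does not meet the standard; on (h) the weight is 44 (the provider's 50 is given no effect), < 55, so (h) does not meet the standard.
  Stage III.1 not carried; the patient fails its burden.
So the provider prevails on this issue.
Per-issue: Issue I → provider; Issue II → provider; Issue III → provider. The patient must prevail on at least one issue; overall, the provider prevails.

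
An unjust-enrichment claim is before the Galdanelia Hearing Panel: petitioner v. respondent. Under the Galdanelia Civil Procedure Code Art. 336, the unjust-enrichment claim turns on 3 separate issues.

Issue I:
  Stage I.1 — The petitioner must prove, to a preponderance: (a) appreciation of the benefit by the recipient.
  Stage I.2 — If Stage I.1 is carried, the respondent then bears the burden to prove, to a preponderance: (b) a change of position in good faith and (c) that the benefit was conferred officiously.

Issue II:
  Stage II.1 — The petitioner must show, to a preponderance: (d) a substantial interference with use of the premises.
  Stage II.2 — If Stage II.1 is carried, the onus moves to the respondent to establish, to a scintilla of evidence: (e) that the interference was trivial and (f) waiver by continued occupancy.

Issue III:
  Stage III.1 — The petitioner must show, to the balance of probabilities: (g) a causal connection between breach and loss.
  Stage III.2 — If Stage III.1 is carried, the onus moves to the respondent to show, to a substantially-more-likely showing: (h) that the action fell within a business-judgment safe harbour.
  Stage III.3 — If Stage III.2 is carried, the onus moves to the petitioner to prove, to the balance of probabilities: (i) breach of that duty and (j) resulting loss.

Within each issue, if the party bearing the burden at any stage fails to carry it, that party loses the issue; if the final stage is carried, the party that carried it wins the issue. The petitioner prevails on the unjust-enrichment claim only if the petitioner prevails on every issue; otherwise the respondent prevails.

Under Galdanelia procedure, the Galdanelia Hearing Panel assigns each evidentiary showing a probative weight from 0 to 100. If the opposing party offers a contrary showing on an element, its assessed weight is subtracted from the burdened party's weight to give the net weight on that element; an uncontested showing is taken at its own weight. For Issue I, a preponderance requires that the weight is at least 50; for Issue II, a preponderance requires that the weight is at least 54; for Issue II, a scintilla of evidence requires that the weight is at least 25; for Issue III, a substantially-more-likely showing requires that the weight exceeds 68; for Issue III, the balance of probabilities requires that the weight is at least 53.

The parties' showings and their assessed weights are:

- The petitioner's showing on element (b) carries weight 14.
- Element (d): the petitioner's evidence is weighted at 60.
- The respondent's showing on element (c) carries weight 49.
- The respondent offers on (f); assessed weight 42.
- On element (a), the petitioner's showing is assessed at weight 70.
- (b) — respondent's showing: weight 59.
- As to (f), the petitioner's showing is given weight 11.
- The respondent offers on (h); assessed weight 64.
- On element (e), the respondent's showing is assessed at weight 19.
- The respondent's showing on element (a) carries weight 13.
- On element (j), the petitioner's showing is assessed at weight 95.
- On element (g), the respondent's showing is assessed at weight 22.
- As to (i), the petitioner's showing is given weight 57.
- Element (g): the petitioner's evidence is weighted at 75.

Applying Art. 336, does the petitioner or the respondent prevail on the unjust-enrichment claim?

— Issue I —
At Stage I.1 the petitioner must meet a preponderance (weight is at least 50): on (a) the weight is 70 less the opposing 13 gives net 57, which does reach 50, so (a) meets the standard.
  Stage I.1 is satisfied; the onus moves to the respondent.
At Stage I.2 the respondent must meet a preponderance (weight is at least 50): on (b) the weight is 59 less the opposing 14 gives net 45, < 50, so (b) does not meet the standard; on (c) the weight is 49, < 50, so (c) does not meet the standard.
  Stage I.2 not carried; the respondent fails its burden.
The petitioner prevails on this issue.
— Issue II —
Stage II.1 (petitioner, a preponderance, weight is at least 54): (d) 60 ≥ 54 — meets.
  All elements met. The burden passes to the respondent.
Stage II.2 (respondent, a scintilla of evidence, weight is at least 25): (e) 19 < 25 — fails; (f) net 42−11=31 ≥ 25 — meets.
  The respondent does not carry Stage II.2.
So the petitioner prevails on this issue.
— Issue III —
At Stage III.1 the petitioner must meet the balance of probabilities (weight is at least 53): on (g) the weight is 75 less the opposing 22 gives net 53, ≥ 53, so (g) meets the standard.
  Stage III.1 is satisfied; the onus moves to the respondent.
At Stage III.2 the respondent must meet a substantially-more-likely showing (weight exceeds 68): on (h) the weight is 64, which does not exceed 68, so (h) does not meet the standard.
  Stage III.2 not carried; the respondent fails its burden.
So the petitioner prevails on this issue.
Per-issue: Issue I → petitioner; Issue II → petitioner; Issue III → petitioner. The petitioner must prevail on every issue; overall, the petitioner prevails.

petitioner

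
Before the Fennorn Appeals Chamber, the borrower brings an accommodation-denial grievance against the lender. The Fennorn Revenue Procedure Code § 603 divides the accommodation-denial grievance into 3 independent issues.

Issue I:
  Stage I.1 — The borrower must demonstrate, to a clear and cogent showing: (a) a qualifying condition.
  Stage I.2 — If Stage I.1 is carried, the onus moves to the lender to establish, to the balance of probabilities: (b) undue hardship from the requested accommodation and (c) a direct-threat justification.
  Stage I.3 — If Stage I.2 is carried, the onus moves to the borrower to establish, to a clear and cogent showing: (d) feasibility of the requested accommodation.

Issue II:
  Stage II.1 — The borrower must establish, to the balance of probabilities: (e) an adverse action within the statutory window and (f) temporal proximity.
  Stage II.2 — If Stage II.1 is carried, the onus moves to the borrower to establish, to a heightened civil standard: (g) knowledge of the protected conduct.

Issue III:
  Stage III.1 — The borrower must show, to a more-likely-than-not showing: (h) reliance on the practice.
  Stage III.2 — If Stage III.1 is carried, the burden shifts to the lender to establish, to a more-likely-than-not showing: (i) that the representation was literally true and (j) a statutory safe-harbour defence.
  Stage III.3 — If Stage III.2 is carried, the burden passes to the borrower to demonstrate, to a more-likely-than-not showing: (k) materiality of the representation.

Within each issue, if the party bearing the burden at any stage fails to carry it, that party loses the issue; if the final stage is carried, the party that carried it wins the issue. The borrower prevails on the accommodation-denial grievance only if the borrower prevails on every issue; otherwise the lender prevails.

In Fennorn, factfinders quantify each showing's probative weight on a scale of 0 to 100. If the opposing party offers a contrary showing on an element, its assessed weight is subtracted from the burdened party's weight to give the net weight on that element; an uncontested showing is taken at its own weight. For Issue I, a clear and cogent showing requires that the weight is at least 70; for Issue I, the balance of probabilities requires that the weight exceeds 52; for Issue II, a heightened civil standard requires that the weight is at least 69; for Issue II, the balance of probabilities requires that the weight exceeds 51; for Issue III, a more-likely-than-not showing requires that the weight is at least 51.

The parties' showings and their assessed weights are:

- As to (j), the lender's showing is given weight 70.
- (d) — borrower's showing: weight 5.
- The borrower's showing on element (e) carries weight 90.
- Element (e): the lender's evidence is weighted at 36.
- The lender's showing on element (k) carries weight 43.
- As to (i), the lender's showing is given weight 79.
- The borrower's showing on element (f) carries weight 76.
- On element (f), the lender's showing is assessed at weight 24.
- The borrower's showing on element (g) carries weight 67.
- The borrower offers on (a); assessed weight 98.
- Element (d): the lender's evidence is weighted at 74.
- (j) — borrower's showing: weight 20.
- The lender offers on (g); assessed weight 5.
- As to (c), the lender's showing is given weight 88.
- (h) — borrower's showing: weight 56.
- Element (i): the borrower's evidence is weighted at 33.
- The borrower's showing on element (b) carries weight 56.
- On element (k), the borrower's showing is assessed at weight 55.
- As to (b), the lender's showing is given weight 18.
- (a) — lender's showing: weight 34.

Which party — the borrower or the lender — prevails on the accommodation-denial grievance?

— Issue I —
At Stage I.1 the borrower must meet a clear and cogent showing (weight is at least 70): on (a) the weight is 98 less the opposing 34 gives net 64, < 70, so (a) does not meet the standard.
  The borrower does not carry Stage I.1.
The lender prevails on this issue.
— Issue II —
Stage II.1 — burden on borrower; standard: the balance of probabilities (weight exceeds 51).
    (e): 90 − 36 = 54 > 51 [met]
    (f): 76 − 24 = 52 > 51 [met]
  Stage II.1 is satisfied; the borrower continues to bear the burden.
Stage II.2 — burden on borrower; standard: a heightened civil standard (weight is at least 69).
    (g): 67 − 5 = 62 < 69 [not met]
  Not every element is met, so the borrower fails to carry Stage II.2.
The analysis ends at Stage II.2; the lender prevails on this issue.
— Issue III —
Stage III.1 — burden on borrower; standard: a more-likely-than-not showing (weight is at least 51).
    (h): 56 ≥ 51 [met]
  Stage III.1 carried; the burden shifts to the lender.
Stage III.2 — burden on lender; standard: a more-likely-than-not showing (weight is at least 51).
    (i): 79 − 33 = 46 < 51 [not met]
    (j): 70 − 20 = 50 < 51 [not met]
  Stage III.2 not carried; the lender fails its burden.
The analysis ends at Stage III.2; the borrower prevails on this issue.
Per-issue: Issue I → lender; Issue II → lender; Issue III → borrower. The borrower must prevail on every issue; overall, the lender prevails.

lender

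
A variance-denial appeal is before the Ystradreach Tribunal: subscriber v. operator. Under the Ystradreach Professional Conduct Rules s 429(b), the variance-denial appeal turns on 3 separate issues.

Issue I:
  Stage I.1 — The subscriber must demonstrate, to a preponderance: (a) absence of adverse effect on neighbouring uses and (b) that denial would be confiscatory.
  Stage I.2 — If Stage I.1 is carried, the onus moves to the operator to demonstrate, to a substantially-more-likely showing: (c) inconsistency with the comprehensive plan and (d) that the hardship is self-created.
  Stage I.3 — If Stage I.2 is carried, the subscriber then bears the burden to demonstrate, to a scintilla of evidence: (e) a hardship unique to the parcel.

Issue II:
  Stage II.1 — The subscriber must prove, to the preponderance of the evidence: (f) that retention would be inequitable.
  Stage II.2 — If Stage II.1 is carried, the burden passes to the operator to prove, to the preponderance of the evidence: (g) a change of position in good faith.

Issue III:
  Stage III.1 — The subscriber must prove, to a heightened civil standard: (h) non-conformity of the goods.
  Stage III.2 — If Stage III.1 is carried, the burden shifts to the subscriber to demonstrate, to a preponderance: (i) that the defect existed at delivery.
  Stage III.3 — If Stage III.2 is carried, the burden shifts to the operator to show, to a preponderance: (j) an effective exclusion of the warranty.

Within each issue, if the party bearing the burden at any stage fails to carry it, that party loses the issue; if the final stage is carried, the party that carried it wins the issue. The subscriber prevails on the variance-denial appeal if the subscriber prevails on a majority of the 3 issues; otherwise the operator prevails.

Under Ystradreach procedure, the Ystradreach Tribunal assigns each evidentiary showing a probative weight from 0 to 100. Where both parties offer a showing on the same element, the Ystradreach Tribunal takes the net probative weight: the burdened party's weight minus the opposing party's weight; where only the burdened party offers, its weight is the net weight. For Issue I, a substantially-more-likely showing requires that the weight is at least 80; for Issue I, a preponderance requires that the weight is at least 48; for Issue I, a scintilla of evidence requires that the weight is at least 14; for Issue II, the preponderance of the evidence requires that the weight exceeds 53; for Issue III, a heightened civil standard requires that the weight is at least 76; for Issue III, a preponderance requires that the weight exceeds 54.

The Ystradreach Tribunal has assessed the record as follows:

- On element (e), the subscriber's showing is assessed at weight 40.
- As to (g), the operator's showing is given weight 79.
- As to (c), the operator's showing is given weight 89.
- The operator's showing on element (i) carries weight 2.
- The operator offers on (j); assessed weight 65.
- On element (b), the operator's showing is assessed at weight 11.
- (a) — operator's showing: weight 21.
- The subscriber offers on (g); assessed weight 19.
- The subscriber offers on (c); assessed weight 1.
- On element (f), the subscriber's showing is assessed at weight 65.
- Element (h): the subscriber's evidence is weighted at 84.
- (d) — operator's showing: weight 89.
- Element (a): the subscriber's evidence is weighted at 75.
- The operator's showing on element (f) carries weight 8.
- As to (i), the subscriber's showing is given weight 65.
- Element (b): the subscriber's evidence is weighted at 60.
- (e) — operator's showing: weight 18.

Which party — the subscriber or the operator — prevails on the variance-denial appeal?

operator

— Issue I —
Stage I.1 (subscriber, a preponderance, weight is at least 48): (a) net 75−21=54 ≥ 48 — meets; (b) net 60−11=49 ≥ 48 — meets.
  All elements met. The burden passes to the operator.
Stage I.2 (operator, a substantially-more-likely showing, weight is at least 80): (c) net 89−1=88 ≥ 80 — meets; (d) 89 ≥ 80 — meets.
  All elements met. The burden passes to the subscriber.
Stage I.3 (subscriber, a scintilla of evidence, weight is at least 14): (e) net 40−18=22 ≥ 14 — meets.
  The subscriber carries the last stage.
All stages carried — the subscriber prevails on this issue.
— Issue II —
Stage II.1 (subscriber, the preponderance of the evidence, weight exceeds 53): (f) net 65−8=57 > 53 — meets.
  All elements met. The burden passes to the operator.
Stage II.2 (operator, the preponderance of the evidence, weight exceeds 53): (g) net 79−19=60 > 53 — meets.
  Stage II.2 carried; the final stage is satisfied.
Every stage carried; the operator prevails on this issue.
— Issue III —
At Stage III.1 the subscriber must meet a heightened civil standard (weight is at least 76): on (h) the weight is 84, which does reach 76, so (h) meets the standard.
  Stage III.1 carried; the burden remains with the subscriber.
At Stage III.2 the subscriber must meet a preponderance (weight exceeds 54): on (i) the weight is 65 less the opposing 2 gives net 63, which does exceed 54, so (i) meets the standard.
  The subscriber carries Stage III.2; the operator now bears the burden.
At Stage III.3 the operator must meet a preponderance (weight exceeds 54): on (j) the weight is 65, which does exceed 54, so (j) meets the standard.
  Stage III.3 carried; the final stage is satisfied.
With every stage satisfied, the operator prevails on this issue.
Per-issue: Issue I → subscriber; Issue II → operator; Issue III → operator. The subscriber must prevail on a majority of issues; overall, the operator prevails.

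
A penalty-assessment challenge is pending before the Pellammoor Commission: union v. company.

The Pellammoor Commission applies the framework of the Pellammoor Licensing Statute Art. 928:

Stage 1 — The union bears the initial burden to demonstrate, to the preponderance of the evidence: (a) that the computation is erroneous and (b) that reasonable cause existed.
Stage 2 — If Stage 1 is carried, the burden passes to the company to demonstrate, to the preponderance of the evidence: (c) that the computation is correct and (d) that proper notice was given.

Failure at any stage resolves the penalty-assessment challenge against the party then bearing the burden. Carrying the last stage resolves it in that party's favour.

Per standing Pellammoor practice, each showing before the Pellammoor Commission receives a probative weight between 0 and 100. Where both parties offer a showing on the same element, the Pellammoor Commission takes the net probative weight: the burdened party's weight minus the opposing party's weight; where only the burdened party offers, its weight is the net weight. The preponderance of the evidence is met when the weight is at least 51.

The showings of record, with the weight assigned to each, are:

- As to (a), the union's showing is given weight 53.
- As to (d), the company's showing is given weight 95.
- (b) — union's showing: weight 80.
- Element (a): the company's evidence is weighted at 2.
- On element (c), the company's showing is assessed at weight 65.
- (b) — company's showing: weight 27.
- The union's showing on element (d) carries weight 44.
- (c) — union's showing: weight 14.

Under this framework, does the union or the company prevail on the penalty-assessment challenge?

company

Stage 1 (union, the preponderance of the evidence, weight is at least 51): (a) net 53−2=51 ≥ 51 — meets; (b) net 80−27=53 ≥ 51 — meets.
  The union carries Stage 1; the company now bears the burden.
Stage 2 (company, the preponderance of the evidence, weight is at least 51): (c) net 65−14=51 ≥ 51 — meets; (d) net 95−44=51 ≥ 51 — meets.
  Stage 2 carried; the final stage is satisfied.
All stages carried — the company prevails.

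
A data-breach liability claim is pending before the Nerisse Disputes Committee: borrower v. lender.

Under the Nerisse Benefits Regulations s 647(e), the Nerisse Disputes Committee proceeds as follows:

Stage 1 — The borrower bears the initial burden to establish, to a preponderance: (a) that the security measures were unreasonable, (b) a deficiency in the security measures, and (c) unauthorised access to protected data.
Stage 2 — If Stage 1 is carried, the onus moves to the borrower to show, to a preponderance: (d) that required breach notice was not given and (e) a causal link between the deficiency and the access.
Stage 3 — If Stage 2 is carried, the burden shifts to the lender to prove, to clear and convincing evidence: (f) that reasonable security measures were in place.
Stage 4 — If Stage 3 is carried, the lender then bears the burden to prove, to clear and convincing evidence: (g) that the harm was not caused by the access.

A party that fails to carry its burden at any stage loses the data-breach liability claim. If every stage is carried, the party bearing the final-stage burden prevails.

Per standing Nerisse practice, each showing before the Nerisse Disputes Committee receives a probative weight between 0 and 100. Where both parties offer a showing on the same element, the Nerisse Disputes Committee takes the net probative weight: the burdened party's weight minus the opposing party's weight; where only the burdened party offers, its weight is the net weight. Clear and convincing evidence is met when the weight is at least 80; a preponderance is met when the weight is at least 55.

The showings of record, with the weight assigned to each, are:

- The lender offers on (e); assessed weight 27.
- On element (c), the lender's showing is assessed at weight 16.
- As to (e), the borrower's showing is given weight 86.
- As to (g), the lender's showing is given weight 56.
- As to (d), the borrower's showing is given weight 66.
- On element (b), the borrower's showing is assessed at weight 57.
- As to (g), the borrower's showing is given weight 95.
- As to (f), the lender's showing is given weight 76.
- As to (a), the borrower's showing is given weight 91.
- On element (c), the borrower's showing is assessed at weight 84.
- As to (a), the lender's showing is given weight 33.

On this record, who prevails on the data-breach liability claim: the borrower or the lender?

borrower

Stage 1 — burden on borrower; standard: a preponderance (weight is at least 55).
    (a): 91 − 33 = 58 ≥ 55 [met]
    (b): 57 ≥ 55 [met]
    (c): 84 − 16 = 68 ≥ 55 [met]
  All elements met. The borrower retains the burden for Stage 2.
Stage 2 — burden on borrower; standard: a preponderance (weight is at least 55).
    (d): 66 ≥ 55 [met]
    (e): 86 − 27 = 59 ≥ 55 [met]
  Stage 2 is satisfied; the onus moves to the lender.
Stage 3 — burden on lender; standard: clear and convincing evidence (weight is at least 80).
    (f): 76 < 80 [not met]
  The lender does not carry Stage 3.
The analysis ends at Stage 3; the borrower prevails.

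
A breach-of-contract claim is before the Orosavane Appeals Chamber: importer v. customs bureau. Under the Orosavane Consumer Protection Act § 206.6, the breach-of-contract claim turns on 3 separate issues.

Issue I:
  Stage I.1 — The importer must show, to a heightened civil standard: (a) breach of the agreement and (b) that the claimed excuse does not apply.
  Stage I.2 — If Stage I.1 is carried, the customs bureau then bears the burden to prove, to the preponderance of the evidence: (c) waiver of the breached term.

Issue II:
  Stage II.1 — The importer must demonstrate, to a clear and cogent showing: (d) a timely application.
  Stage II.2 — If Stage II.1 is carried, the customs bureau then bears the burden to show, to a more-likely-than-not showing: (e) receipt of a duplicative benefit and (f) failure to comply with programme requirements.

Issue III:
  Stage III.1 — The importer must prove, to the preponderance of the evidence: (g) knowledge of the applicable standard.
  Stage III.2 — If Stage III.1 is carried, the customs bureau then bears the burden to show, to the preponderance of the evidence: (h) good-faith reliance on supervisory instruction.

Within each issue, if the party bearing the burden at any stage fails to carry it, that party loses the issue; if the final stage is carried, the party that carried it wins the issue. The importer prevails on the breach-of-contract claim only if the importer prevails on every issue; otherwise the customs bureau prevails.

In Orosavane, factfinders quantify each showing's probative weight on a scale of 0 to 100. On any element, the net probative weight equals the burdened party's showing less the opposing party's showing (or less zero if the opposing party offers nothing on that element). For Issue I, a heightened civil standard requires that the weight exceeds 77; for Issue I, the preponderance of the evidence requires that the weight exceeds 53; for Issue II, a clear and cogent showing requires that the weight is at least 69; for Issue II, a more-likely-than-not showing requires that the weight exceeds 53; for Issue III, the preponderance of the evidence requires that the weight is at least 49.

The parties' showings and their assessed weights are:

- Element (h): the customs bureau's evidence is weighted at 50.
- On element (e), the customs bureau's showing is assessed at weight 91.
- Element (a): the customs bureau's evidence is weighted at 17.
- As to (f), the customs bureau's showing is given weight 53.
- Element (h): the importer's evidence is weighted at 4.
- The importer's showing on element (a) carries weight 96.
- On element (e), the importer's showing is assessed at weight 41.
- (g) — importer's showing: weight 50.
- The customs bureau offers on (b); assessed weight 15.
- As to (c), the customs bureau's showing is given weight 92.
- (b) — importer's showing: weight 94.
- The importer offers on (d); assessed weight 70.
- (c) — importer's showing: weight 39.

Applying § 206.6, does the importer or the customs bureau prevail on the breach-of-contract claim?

— Issue I —
At Stage I.1 the importer must meet a heightened civil standard (weight exceeds 77): on (a) the weight is 96 less the opposing 17 gives net 79, which does exceed 77, so (a) meets the standard; on (b) the weight is 94 less the opposing 15 gives net 79, which does exceed 77, so (b) meets the standard.
  All elements met. The burden passes to the customs bureau.
At Stage I.2 the customs bureau must meet the preponderance of the evidence (weight exceeds 53): on (c) the weight is 92 less the opposing 39 gives net 53, which does not exceed 53, so (c) does not meet the standard.
  The customs bureau does not carry Stage I.2.
The importer prevails on this issue.
— Issue II —
Stage II.1 — burden on importer; standard: a clear and cogent showing (weight is at least 69).
    (d): 70 ≥ 69 [met]
  All elements met. The burden passes to the customs bureau.
Stage II.2 — burden on customs bureau; standard: a more-likely-than-not showing (weight exceeds 53).
    (e): 91 − 41 = 50 ≤ 53 [not met]
    (f): 53 ≤ 53 [not met]
  Stage II.2 not carried; the customs bureau fails its burden.
The importer prevails on this issue.
— Issue III —
Stage III.1 (importer, the preponderance of the evidence, weight is at least 49): (g) 50 ≥ 49 — meets.
  The importer carries Stage III.1; the customs bureau now bears the burden.
Stage III.2 (customs bureau, the preponderance of the evidence, weight is at least 49): (h) net 50−4=46 < 49 — fails.
  Not every element is met, so the customs bureau fails to carry Stage III.2.
The analysis ends at Stage III.2; the importer prevails on this issue.
Per-issue: Issue I → importer; Issue II → importer; Issue III → importer. The importer must prevail on every issue; overall, the importer prevails.

importer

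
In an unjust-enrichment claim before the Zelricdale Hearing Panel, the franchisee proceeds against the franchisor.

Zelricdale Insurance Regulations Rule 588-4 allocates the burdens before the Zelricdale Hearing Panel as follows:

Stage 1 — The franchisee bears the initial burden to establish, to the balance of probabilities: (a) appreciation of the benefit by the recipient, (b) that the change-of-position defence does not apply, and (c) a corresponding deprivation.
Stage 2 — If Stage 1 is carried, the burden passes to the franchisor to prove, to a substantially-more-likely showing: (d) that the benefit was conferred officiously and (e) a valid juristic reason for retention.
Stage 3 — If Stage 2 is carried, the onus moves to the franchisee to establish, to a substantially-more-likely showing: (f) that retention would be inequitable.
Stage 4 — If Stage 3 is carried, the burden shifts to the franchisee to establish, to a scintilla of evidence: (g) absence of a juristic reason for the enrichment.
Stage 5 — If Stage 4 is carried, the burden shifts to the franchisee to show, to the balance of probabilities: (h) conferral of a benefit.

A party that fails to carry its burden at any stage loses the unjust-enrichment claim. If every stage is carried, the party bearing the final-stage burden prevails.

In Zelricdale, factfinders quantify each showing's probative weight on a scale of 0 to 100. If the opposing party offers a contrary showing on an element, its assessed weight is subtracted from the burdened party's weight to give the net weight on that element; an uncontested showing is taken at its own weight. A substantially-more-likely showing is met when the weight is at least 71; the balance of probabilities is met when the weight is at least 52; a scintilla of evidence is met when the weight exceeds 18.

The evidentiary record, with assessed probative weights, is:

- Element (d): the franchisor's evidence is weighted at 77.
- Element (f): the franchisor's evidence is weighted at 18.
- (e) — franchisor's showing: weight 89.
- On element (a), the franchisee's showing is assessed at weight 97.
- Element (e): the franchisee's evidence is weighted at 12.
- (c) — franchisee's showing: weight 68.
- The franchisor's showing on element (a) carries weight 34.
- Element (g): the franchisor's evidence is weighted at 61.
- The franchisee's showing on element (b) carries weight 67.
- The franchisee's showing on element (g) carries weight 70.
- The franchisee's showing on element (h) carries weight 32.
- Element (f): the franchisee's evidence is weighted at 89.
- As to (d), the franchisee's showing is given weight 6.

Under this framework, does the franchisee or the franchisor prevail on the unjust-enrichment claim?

franchisor

Stage 1 — burden on franchisee; standard: the balance of probabilities (weight is at least 52).
    (a): 97 − 34 = 63 ≥ 52 [met]
    (b): 67 ≥ 52 [met]
    (c): 68 ≥ 52 [met]
  The franchisee carries Stage 1; the franchisor now bears the burden.
Stage 2 — burden on franchisor; standard: a substantially-more-likely showing (weight is at least 71).
    (d): 77 − 6 = 71 ≥ 71 [met]
    (e): 89 − 12 = 77 ≥ 71 [met]
  Stage 2 carried; the burden shifts to the franchisee.
Stage 3 — burden on franchisee; standard: a substantially-more-likely showing (weight is at least 71).
    (f): 89 − 18 = 71 ≥ 71 [met]
  Stage 3 is satisfied; the franchisee continues to bear the burden.
Stage 4 — burden on franchisee; standard: a scintilla of evidence (weight exceeds 18).
    (g): 70 − 61 = 9 ≤ 18 [not met]
  Not every element is met, so the franchisee fails to carry Stage 4.
The analysis ends at Stage 4; the franchisor prevails.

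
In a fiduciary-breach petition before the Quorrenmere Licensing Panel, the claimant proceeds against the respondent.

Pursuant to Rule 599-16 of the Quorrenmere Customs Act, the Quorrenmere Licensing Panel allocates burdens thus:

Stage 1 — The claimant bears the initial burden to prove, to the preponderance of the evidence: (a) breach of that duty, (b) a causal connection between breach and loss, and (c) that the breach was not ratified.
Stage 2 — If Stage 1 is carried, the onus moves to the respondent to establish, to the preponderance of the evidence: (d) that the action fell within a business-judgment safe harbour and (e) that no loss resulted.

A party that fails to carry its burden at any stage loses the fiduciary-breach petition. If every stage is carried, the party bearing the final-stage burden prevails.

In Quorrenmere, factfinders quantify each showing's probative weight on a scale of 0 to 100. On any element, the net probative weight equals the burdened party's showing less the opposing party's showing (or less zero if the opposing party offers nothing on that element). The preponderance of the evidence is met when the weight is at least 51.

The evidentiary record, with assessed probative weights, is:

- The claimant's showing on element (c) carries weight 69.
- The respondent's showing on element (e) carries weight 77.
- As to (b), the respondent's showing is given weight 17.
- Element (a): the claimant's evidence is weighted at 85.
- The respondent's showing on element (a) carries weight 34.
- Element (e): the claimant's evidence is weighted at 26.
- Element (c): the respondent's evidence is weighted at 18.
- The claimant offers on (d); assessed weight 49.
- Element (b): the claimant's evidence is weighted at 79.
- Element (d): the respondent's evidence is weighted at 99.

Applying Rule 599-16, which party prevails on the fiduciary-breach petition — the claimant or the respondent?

At Stage 1 the claimant must meet the preponderance of the evidence (weight is at least 51): on (a) the weight is 85 less the opposing 34 gives net 51, which does reach 51, so (a) meets the standard; on (b) the weight is 79 less the opposing 17 gives net 62, ≥ 51, so (b) meets the standard; on (c) the weight is 69 less the opposing 18 gives net 51, ≥ 51, so (c) meets the standard.
  Stage 1 is satisfied; the onus moves to the respondent.
At Stage 2 the respondent must meet the preponderance of the evidence (weight is at least 51): on (d) the weight is 99 less the opposing 49 gives net 50, which does not reach 51, so (d) does not meet the standard; on (e) the weight is 77 less the opposing 26 gives net 51, ≥ 51, so (e) meets the standard.
  The respondent does not carry Stage 2.
The analysis ends at Stage 2; the claimant prevails.

claimant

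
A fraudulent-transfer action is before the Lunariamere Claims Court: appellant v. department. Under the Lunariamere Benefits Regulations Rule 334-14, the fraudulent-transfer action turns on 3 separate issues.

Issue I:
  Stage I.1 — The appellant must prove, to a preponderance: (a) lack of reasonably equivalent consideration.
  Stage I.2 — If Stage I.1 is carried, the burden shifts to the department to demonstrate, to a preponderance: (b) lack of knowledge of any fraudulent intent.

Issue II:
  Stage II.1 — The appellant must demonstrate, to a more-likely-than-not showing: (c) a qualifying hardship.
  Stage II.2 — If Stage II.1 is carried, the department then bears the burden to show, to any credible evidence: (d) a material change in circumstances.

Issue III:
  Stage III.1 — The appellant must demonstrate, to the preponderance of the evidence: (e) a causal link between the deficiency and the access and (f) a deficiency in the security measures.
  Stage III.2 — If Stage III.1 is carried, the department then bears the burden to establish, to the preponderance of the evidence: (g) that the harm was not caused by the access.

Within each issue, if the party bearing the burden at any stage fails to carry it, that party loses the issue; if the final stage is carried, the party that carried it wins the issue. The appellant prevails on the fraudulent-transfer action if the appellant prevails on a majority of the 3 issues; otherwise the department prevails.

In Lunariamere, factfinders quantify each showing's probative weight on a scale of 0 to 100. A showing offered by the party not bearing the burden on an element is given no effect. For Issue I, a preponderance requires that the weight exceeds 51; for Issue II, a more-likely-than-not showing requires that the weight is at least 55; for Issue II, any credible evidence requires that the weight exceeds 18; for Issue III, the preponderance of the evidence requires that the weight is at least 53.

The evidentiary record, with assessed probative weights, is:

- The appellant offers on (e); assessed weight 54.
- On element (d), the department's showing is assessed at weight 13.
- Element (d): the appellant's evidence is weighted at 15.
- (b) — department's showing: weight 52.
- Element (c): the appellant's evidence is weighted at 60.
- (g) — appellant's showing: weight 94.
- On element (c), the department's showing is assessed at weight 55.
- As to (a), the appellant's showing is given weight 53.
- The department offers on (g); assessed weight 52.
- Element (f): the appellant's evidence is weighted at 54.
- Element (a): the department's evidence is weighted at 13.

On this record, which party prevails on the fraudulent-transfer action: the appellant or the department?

appellant

— Issue I —
At Stage I.1 the appellant must meet a preponderance (weight exceeds 51): on (a) the weight is 53 (the department's 13 is given no effect), which does exceed 51, so (a) meets the standard.
  The appellant carries Stage I.1; the department now bears the burden.
At Stage I.2 the department must meet a preponderance (weight exceeds 51): on (b) the weight is 52, > 51, so (b) meets the standard.
  Stage I.2 carried; the final stage is satisfied.
With every stage satisfied, the department prevails on this issue.
— Issue II —
Stage II.1 (appellant, a more-likely-than-not showing, weight is at least 55): (c) 60 (department's 55 disregarded) ≥ 55 — meets.
  Stage II.1 is satisfied; the onus moves to the department.
Stage II.2 (department, any credible evidence, weight exceeds 18): (d) 13 (appellant's 15 disregarded) ≤ 18 — fails.
  The department does not carry Stage II.2.
The appellant prevails on this issue.
— Issue III —
At Stage III.1 the appellant must meet the preponderance of the evidence (weight is at least 53): on (e) the weight is 54, which does reach 53, so (e) meets the standard; on (f) the weight is 54, which does reach 53, so (f) meets the standard.
  All elements met. The burden passes to the department.
At Stage III.2 the department must meet the preponderance of the evidence (weight is at least 53): on (g) the weight is 52 (the appellant's 94 is given no effect), which does not reach 53, so (g) does not meet the standard.
  The department does not carry Stage III.2.
The appellant prevails on this issue.
Per-issue: Issue I → department; Issue II → appellant; Issue III → appellant. The appellant must prevail on a majority of issues; overall, the appellant prevails.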